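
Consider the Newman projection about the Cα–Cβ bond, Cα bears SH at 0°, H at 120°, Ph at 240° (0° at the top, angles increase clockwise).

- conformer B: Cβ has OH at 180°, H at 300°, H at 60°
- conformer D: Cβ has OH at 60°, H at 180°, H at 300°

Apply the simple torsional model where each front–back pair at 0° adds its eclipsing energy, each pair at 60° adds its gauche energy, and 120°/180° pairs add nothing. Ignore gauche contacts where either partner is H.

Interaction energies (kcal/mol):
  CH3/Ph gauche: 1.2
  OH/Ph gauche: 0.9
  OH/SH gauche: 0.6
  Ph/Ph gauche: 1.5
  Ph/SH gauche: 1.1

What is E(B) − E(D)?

B (staggered): Ph(240°)/OH(180°) gauche 0.9 → 0.9 kcal/mol.
D (staggered): SH(0°)/OH(60°) gauche 0.6 → 0.6 kcal/mol.
E(B) − E(D) = 0.9 − 0.6 = +0.3 kcal/mol.

+0.3 kcal/mol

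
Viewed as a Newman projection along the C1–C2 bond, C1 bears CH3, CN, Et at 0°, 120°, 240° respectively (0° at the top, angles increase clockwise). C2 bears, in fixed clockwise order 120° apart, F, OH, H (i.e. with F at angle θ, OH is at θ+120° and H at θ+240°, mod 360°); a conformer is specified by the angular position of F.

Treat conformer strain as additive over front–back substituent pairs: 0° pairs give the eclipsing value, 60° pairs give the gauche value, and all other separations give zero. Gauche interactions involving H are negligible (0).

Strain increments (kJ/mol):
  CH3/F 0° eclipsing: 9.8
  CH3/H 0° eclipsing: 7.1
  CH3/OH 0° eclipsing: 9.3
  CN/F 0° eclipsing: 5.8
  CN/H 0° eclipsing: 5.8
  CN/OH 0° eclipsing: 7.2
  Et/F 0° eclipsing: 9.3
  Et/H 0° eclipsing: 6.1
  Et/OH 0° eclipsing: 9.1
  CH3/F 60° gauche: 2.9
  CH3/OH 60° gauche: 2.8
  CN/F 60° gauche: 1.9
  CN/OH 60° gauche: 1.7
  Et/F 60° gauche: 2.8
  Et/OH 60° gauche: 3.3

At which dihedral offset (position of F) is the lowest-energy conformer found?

F at 0° (eclipsed): CH3–F eclipsed, CN–OH eclipsed, Et–H eclipsed; 9.8 + 7.2 + 6.1 = 23.1 kJ/mol.
F at 60° (staggered): CH3–F gauche, CN–F gauche, CN–OH gauche, Et–OH gauche; 2.9 + 1.9 + 1.7 + 3.3 = 9.8 kJ/mol.
F at 120° (eclipsed): CH3–H eclipsed, CN–F eclipsed, Et–OH eclipsed; 7.1 + 5.8 + 9.1 = 22.0 kJ/mol.
F at 180° (staggered): CH3–OH gauche, CN–F gauche, Et–F gauche, Et–OH gauche; 2.8 + 1.9 + 2.8 + 3.3 = 10.8 kJ/mol.
F at 240° (eclipsed): CH3–OH eclipsed, CN–H eclipsed, Et–F eclipsed; 9.3 + 5.8 + 9.3 = 24.4 kJ/mol.
F at 300° (staggered): CH3–F gauche, CH3–OH gauche, CN–OH gauche, Et–F gauche; 2.9 + 2.8 + 1.7 + 2.8 = 10.2 kJ/mol.
The minimum (9.8 kJ/mol) occurs with F at 60°.

60°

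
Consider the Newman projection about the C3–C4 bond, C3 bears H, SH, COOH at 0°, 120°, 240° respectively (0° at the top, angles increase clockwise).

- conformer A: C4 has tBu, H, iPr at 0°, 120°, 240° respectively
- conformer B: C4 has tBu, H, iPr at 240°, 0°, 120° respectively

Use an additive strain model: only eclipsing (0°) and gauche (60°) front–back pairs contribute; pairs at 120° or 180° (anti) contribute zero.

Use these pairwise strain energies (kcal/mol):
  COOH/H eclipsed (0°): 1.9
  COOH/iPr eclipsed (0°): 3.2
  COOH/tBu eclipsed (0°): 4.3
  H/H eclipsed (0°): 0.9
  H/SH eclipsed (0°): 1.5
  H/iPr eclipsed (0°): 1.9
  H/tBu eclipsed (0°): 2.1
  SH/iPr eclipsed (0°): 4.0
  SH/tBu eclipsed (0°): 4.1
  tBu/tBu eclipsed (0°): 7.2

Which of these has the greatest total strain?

B

A (eclipsed): H(0°)/tBu(0°) eclipsed 2.1; SH(120°)/H(120°) eclipsed 1.5; COOH(240°)/iPr(240°) eclipsed 3.2 → 6.8 kcal/mol.
B (eclipsed): H(0°)/H(0°) eclipsed 0.9; SH(120°)/iPr(120°) eclipsed 4.0; COOH(240°)/tBu(240°) eclipsed 4.3 → 9.2 kcal/mol.
B has the highest total (9.2 kcal/mol).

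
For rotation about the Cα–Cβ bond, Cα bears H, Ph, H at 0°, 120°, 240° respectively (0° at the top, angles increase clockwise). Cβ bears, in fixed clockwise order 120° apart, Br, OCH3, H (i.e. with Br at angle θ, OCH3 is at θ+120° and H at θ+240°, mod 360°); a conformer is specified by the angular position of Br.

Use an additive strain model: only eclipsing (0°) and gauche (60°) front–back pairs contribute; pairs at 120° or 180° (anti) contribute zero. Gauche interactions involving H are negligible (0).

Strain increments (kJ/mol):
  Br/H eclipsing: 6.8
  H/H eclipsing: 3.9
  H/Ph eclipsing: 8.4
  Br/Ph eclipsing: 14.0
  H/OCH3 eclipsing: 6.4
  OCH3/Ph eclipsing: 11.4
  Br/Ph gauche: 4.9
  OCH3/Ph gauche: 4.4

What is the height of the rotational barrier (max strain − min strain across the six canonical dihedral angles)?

Br at 0° (eclipsed): H(0°)/Br(0°) eclipsed 6.8; Ph(120°)/OCH3(120°) eclipsed 11.4; H(240°)/H(240°) eclipsed 3.9 → 22.1 kJ/mol.
Br at 60° (staggered): Ph(120°)/Br(60°) gauche 4.9; Ph(120°)/OCH3(180°) gauche 4.4 → 9.3 kJ/mol.
Br at 120° (eclipsed): H(0°)/H(0°) eclipsed 3.9; Ph(120°)/Br(120°) eclipsed 14.0; H(240°)/OCH3(240°) eclipsed 6.4 → 24.3 kJ/mol.
Br at 180° (staggered): Ph(120°)/Br(180°) gauche 4.9 → 4.9 kJ/mol.
Br at 240° (eclipsed): H(0°)/OCH3(0°) eclipsed 6.4; Ph(120°)/H(120°) eclipsed 8.4; H(240°)/Br(240°) eclipsed 6.8 → 21.6 kJ/mol.
Br at 300° (staggered): Ph(120°)/OCH3(60°) gauche 4.4 → 4.4 kJ/mol.
Max at 120° (24.3 kJ/mol), min at 300° (4.4 kJ/mol); barrier = 19.9 kJ/mol.

19.9 kJ/mol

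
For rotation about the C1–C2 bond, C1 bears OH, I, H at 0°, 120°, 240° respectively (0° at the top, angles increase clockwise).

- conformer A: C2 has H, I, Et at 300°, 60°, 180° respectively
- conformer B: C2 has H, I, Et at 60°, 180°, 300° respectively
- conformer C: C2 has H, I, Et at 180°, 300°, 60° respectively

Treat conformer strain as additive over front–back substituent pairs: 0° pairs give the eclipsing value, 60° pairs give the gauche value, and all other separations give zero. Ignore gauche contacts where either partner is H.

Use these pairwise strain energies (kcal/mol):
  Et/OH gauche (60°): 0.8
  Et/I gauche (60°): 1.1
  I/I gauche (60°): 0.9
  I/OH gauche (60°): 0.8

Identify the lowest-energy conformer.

B

A (staggered): OH–I gauche, I–I gauche, I–Et gauche; 0.8 + 0.9 + 1.1 = 2.8 kcal/mol.
B (staggered): OH–Et gauche, I–I gauche; 0.8 + 0.9 = 1.7 kcal/mol.
C (staggered): OH–I gauche, OH–Et gauche, I–Et gauche; 0.8 + 0.8 + 1.1 = 2.7 kcal/mol.
B has the lowest total (1.7 kcal/mol).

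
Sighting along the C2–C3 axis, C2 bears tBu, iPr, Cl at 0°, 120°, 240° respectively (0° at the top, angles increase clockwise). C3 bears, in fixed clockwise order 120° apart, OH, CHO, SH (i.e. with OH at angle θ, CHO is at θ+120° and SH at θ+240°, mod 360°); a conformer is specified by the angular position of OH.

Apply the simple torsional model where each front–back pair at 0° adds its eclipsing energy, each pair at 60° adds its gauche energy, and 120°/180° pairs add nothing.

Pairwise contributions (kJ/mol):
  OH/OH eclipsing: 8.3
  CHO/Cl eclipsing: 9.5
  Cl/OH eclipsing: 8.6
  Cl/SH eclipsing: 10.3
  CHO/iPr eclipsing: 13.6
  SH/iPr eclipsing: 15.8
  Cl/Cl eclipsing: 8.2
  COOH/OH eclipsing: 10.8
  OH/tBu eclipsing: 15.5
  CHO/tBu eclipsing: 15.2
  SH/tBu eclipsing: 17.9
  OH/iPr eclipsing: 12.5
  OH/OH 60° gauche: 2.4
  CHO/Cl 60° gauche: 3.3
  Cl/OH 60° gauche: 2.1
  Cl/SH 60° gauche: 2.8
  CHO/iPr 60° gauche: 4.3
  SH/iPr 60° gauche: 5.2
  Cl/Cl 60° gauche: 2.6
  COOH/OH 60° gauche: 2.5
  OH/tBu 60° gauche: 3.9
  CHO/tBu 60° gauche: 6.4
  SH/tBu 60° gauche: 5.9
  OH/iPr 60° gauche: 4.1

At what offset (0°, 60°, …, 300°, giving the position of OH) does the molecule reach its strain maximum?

120°

OH at 0° is eclipsed. tBu at 0° is eclipsed with OH at 0° (15.5); iPr at 120° is eclipsed with CHO at 120° (13.6); Cl at 240° is eclipsed with SH at 240° (10.3). Total 39.4 kJ/mol.
OH at 60° is staggered. tBu at 0° is gauche with OH at 60° (3.9); tBu at 0° is gauche with SH at 300° (5.9); iPr at 120° is gauche with OH at 60° (4.1); iPr at 120° is gauche with CHO at 180° (4.3); Cl at 240° is gauche with CHO at 180° (3.3); Cl at 240° is gauche with SH at 300° (2.8). Total 24.3 kJ/mol.
OH at 120° is eclipsed. tBu at 0° is eclipsed with SH at 0° (17.9); iPr at 120° is eclipsed with OH at 120° (12.5); Cl at 240° is eclipsed with CHO at 240° (9.5). Total 39.9 kJ/mol.
OH at 180° is staggered. tBu at 0° is gauche with CHO at 300° (6.4); tBu at 0° is gauche with SH at 60° (5.9); iPr at 120° is gauche with OH at 180° (4.1); iPr at 120° is gauche with SH at 60° (5.2); Cl at 240° is gauche with OH at 180° (2.1); Cl at 240° is gauche with CHO at 300° (3.3). Total 27.0 kJ/mol.
OH at 240° is eclipsed. tBu at 0° is eclipsed with CHO at 0° (15.2); iPr at 120° is eclipsed with SH at 120° (15.8); Cl at 240° is eclipsed with OH at 240° (8.6). Total 39.6 kJ/mol.
OH at 300° is staggered. tBu at 0° is gauche with OH at 300° (3.9); tBu at 0° is gauche with CHO at 60° (6.4); iPr at 120° is gauche with CHO at 60° (4.3); iPr at 120° is gauche with SH at 180° (5.2); Cl at 240° is gauche with OH at 300° (2.1); Cl at 240° is gauche with SH at 180° (2.8). Total 24.7 kJ/mol.
The maximum (39.9 kJ/mol) occurs with OH at 120°.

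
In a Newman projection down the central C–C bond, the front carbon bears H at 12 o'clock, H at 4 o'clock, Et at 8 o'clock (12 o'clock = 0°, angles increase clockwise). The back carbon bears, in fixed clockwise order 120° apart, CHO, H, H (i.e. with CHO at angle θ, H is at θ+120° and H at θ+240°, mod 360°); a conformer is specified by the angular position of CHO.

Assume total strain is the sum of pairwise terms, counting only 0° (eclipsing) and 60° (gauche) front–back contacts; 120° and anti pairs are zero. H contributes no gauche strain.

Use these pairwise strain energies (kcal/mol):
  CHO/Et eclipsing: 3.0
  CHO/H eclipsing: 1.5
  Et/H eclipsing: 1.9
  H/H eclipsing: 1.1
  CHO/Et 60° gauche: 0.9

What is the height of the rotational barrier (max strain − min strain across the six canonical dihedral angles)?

5.2 kcal/mol

CHO at 0° (eclipsed): H–CHO eclipsed, H–H eclipsed, Et–H eclipsed; 1.5 + 1.1 + 1.9 = 4.5 kcal/mol.
CHO at 60° (staggered): no non-H gauche contacts → 0.0 kcal/mol.
CHO at 120° (eclipsed): H–H eclipsed, H–CHO eclipsed, Et–H eclipsed; 1.1 + 1.5 + 1.9 = 4.5 kcal/mol.
CHO at 180° (staggered): Et–CHO gauche; 0.9 = 0.9 kcal/mol.
CHO at 240° (eclipsed): H–H eclipsed, H–H eclipsed, Et–CHO eclipsed; 1.1 + 1.1 + 3.0 = 5.2 kcal/mol.
CHO at 300° (staggered): Et–CHO gauche; 0.9 = 0.9 kcal/mol.
Max at 240° (5.2 kcal/mol), min at 60° (0.0 kcal/mol); barrier = 5.2 kcal/mol.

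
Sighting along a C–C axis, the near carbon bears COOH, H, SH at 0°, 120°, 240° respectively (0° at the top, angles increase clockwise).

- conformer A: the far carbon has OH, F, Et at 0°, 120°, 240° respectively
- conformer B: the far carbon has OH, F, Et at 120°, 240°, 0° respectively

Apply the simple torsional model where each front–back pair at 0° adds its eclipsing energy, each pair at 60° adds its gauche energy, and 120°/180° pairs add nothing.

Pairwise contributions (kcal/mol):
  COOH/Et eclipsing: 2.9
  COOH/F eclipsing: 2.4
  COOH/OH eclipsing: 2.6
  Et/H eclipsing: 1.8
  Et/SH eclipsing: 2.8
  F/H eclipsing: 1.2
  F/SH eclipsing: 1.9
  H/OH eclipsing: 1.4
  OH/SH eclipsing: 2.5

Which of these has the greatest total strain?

A (eclipsed): COOH(0°)/OH(0°) eclipsed 2.6; H(120°)/F(120°) eclipsed 1.2; SH(240°)/Et(240°) eclipsed 2.8 → 6.6 kcal/mol.
B (eclipsed): COOH(0°)/Et(0°) eclipsed 2.9; H(120°)/OH(120°) eclipsed 1.4; SH(240°)/F(240°) eclipsed 1.9 → 6.2 kcal/mol.
A has the highest total (6.6 kcal/mol).

A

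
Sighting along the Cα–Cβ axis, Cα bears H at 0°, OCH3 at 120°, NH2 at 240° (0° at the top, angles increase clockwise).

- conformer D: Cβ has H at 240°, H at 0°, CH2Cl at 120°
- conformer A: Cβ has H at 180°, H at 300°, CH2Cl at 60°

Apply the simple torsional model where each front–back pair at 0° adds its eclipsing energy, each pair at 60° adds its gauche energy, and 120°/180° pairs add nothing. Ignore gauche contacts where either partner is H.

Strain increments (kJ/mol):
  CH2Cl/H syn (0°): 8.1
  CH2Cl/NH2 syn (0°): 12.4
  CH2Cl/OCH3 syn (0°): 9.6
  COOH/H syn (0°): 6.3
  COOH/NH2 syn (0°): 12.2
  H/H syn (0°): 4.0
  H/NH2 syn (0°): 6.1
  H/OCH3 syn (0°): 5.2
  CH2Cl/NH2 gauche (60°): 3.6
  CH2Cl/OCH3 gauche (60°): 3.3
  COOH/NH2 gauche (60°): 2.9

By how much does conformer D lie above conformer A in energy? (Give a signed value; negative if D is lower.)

D (eclipsed): H–H eclipsed, OCH3–CH2Cl eclipsed, NH2–H eclipsed; 4.0 + 9.6 + 6.1 = 19.7 kJ/mol.
A (staggered): OCH3–CH2Cl gauche; 3.3 = 3.3 kJ/mol.
E(D) − E(A) = 19.7 − 3.3 = +16.4 kJ/mol.

+16.4 kJ/mol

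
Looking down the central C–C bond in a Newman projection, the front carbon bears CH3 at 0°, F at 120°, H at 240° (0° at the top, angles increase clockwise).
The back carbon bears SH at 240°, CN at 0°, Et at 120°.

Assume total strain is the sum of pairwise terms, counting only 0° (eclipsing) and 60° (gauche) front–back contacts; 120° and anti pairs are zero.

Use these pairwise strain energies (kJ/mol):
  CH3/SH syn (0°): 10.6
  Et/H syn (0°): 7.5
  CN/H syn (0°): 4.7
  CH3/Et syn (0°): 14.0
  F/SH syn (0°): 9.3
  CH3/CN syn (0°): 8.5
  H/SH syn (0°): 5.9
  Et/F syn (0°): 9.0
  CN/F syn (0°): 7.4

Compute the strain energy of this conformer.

23.4 kJ/mol

This conformer is eclipsed. CH3 at 0° is eclipsed with CN at 0° (8.5); F at 120° is eclipsed with Et at 120° (9.0); H at 240° is eclipsed with SH at 240° (5.9). Total 23.4 kJ/mol.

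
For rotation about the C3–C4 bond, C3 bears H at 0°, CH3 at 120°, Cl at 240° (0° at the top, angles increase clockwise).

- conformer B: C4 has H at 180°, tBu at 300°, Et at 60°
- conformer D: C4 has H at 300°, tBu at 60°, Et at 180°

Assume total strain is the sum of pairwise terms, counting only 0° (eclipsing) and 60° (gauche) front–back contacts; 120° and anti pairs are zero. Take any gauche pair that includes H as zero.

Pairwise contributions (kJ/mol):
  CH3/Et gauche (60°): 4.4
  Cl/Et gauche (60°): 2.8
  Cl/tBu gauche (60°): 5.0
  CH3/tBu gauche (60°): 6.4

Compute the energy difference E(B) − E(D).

B (staggered): CH3–Et gauche, Cl–tBu gauche; 4.4 + 5.0 = 9.4 kJ/mol.
D (staggered): CH3–tBu gauche, CH3–Et gauche, Cl–Et gauche; 6.4 + 4.4 + 2.8 = 13.6 kJ/mol.
E(B) − E(D) = 9.4 − 13.6 = -4.2 kJ/mol.

-4.2 kJ/mol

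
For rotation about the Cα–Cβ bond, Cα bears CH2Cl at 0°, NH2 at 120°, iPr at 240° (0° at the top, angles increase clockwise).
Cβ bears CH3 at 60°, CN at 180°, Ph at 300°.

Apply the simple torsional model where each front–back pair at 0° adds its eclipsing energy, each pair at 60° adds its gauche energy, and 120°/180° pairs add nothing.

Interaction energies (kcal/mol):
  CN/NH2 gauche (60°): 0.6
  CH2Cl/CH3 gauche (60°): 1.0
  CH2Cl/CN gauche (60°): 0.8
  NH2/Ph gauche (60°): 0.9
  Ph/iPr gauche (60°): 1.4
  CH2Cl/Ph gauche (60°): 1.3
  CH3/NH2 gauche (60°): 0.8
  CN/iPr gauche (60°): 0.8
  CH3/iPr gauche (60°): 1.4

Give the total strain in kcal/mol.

This conformer (staggered): CH2Cl(0°)/CH3(60°) gauche 1.0; CH2Cl(0°)/Ph(300°) gauche 1.3; NH2(120°)/CH3(60°) gauche 0.8; NH2(120°)/CN(180°) gauche 0.6; iPr(240°)/CN(180°) gauche 0.8; iPr(240°)/Ph(300°) gauche 1.4 → 5.9 kcal/mol.

5.9 kcal/mol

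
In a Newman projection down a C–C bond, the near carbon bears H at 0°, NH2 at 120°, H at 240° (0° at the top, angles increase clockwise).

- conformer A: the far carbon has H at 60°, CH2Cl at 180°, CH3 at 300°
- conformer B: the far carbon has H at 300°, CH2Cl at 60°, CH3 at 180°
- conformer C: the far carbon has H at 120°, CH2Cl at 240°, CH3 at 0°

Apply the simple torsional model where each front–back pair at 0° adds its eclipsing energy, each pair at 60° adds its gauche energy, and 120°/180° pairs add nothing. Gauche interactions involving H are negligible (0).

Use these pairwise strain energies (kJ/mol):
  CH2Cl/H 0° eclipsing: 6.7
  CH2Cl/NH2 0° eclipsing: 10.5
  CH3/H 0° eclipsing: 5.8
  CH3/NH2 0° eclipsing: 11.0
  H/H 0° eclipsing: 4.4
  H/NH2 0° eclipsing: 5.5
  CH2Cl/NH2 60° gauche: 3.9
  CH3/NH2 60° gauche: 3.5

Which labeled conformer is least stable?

C

A (staggered): NH2(120°)/CH2Cl(180°) gauche 3.9 → 3.9 kJ/mol.
B (staggered): NH2(120°)/CH2Cl(60°) gauche 3.9; NH2(120°)/CH3(180°) gauche 3.5 → 7.4 kJ/mol.
C (eclipsed): H(0°)/CH3(0°) eclipsed 5.8; NH2(120°)/H(120°) eclipsed 5.5; H(240°)/CH2Cl(240°) eclipsed 6.7 → 18.0 kJ/mol.
C has the highest total (18.0 kJ/mol).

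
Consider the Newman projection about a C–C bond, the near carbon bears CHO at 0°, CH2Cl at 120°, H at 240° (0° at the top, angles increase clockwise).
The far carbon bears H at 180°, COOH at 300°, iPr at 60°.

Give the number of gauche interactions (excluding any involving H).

3

Non-H gauche pairs: CHO(0°)/COOH(300°); CHO(0°)/iPr(60°); CH2Cl(120°)/iPr(60°) — 3 interactions.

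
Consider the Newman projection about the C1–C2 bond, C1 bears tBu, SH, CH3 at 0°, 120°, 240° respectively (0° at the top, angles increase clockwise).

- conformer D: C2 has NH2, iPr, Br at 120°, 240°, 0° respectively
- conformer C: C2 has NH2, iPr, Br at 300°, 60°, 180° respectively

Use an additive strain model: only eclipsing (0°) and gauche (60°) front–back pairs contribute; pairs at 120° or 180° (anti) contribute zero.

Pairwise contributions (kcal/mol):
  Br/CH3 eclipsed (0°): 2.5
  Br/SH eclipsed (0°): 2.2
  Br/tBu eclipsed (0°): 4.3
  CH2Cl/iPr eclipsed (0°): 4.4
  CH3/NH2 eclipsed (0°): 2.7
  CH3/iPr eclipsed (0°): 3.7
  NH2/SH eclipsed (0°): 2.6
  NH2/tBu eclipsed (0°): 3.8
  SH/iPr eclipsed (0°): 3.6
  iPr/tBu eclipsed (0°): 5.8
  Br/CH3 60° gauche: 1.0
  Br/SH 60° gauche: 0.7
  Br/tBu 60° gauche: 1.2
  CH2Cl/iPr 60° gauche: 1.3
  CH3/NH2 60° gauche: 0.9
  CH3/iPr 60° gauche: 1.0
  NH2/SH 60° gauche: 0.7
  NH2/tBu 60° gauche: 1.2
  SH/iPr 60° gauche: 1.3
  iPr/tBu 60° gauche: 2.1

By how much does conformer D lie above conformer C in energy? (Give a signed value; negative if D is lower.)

+3.4 kcal/mol

D (eclipsed): tBu–Br eclipsed, SH–NH2 eclipsed, CH3–iPr eclipsed; 4.3 + 2.6 + 3.7 = 10.6 kcal/mol.
C (staggered): tBu–NH2 gauche, tBu–iPr gauche, SH–iPr gauche, SH–Br gauche, CH3–NH2 gauche, CH3–Br gauche; 1.2 + 2.1 + 1.3 + 0.7 + 0.9 + 1.0 = 7.2 kcal/mol.
E(D) − E(C) = 10.6 − 7.2 = +3.4 kcal/mol.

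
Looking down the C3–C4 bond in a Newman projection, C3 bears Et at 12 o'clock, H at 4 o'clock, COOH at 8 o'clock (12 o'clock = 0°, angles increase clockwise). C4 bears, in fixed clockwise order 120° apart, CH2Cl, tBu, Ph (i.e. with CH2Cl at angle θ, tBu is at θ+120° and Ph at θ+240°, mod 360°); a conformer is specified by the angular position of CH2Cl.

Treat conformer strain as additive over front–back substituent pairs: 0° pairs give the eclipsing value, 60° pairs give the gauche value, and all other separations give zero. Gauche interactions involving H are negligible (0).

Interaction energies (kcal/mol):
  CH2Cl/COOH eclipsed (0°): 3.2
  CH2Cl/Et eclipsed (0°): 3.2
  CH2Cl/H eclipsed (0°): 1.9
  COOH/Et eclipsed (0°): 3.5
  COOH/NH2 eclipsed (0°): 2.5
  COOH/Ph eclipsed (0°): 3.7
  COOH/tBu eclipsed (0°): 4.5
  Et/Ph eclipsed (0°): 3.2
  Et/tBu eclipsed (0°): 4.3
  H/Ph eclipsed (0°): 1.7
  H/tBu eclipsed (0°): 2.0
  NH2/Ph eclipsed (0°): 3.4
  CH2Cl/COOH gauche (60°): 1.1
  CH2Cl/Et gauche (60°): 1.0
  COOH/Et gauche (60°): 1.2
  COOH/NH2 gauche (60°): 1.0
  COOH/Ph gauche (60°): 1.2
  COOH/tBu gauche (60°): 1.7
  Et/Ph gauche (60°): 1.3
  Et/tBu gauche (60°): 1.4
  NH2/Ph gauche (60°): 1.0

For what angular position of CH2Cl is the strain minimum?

300°

CH2Cl at 0° (eclipsed): Et–CH2Cl eclipsed, H–tBu eclipsed, COOH–Ph eclipsed; 3.2 + 2.0 + 3.7 = 8.9 kcal/mol.
CH2Cl at 60° (staggered): Et–CH2Cl gauche, Et–Ph gauche, COOH–tBu gauche, COOH–Ph gauche; 1.0 + 1.3 + 1.7 + 1.2 = 5.2 kcal/mol.
CH2Cl at 120° (eclipsed): Et–Ph eclipsed, H–CH2Cl eclipsed, COOH–tBu eclipsed; 3.2 + 1.9 + 4.5 = 9.6 kcal/mol.
CH2Cl at 180° (staggered): Et–tBu gauche, Et–Ph gauche, COOH–CH2Cl gauche, COOH–tBu gauche; 1.4 + 1.3 + 1.1 + 1.7 = 5.5 kcal/mol.
CH2Cl at 240° (eclipsed): Et–tBu eclipsed, H–Ph eclipsed, COOH–CH2Cl eclipsed; 4.3 + 1.7 + 3.2 = 9.2 kcal/mol.
CH2Cl at 300° (staggered): Et–CH2Cl gauche, Et–tBu gauche, COOH–CH2Cl gauche, COOH–Ph gauche; 1.0 + 1.4 + 1.1 + 1.2 = 4.7 kcal/mol.
The minimum (4.7 kcal/mol) occurs with CH2Cl at 300°.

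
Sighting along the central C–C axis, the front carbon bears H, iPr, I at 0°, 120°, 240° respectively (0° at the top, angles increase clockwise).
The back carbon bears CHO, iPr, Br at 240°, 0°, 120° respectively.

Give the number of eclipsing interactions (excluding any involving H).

Non-H eclipsing pairs: iPr(120°)/Br(120°); I(240°)/CHO(240°) — 2 interactions.

2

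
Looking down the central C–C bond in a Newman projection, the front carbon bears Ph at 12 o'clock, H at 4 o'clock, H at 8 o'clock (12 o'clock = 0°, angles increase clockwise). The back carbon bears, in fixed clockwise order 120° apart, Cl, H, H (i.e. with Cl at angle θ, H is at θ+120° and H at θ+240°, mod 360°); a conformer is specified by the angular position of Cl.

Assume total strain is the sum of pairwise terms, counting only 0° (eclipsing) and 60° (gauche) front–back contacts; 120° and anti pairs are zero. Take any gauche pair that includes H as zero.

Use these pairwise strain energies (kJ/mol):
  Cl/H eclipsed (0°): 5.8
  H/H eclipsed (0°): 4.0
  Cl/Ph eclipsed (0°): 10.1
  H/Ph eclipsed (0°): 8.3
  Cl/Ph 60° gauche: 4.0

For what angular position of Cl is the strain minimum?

180°

Cl at 0° (eclipsed): Ph–Cl eclipsed, H–H eclipsed, H–H eclipsed; 10.1 + 4.0 + 4.0 = 18.1 kJ/mol.
Cl at 60° (staggered): Ph–Cl gauche; 4.0 = 4.0 kJ/mol.
Cl at 120° (eclipsed): Ph–H eclipsed, H–Cl eclipsed, H–H eclipsed; 8.3 + 5.8 + 4.0 = 18.1 kJ/mol.
Cl at 180° (staggered): no non-H gauche contacts → 0.0 kJ/mol.
Cl at 240° (eclipsed): Ph–H eclipsed, H–H eclipsed, H–Cl eclipsed; 8.3 + 4.0 + 5.8 = 18.1 kJ/mol.
Cl at 300° (staggered): Ph–Cl gauche; 4.0 = 4.0 kJ/mol.
The minimum (0.0 kJ/mol) occurs with Cl at 180°.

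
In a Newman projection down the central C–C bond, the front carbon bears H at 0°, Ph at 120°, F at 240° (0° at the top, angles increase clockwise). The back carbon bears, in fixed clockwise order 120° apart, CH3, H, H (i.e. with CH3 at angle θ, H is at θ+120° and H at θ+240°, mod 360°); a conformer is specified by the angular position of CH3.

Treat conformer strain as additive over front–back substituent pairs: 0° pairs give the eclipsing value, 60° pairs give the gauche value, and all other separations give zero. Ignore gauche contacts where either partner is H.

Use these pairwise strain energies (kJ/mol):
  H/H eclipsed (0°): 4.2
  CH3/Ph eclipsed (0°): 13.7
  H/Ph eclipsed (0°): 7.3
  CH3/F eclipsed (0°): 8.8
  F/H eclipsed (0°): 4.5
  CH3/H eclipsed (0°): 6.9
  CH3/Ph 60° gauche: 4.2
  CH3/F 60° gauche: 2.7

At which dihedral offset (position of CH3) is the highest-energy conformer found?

120°

CH3 at 0° (eclipsed): H–CH3 eclipsed, Ph–H eclipsed, F–H eclipsed; 6.9 + 7.3 + 4.5 = 18.7 kJ/mol.
CH3 at 60° (staggered): Ph–CH3 gauche; 4.2 = 4.2 kJ/mol.
CH3 at 120° (eclipsed): H–H eclipsed, Ph–CH3 eclipsed, F–H eclipsed; 4.2 + 13.7 + 4.5 = 22.4 kJ/mol.
CH3 at 180° (staggered): Ph–CH3 gauche, F–CH3 gauche; 4.2 + 2.7 = 6.9 kJ/mol.
CH3 at 240° (eclipsed): H–H eclipsed, Ph–H eclipsed, F–CH3 eclipsed; 4.2 + 7.3 + 8.8 = 20.3 kJ/mol.
CH3 at 300° (staggered): F–CH3 gauche; 2.7 = 2.7 kJ/mol.
The maximum (22.4 kJ/mol) occurs with CH3 at 120°.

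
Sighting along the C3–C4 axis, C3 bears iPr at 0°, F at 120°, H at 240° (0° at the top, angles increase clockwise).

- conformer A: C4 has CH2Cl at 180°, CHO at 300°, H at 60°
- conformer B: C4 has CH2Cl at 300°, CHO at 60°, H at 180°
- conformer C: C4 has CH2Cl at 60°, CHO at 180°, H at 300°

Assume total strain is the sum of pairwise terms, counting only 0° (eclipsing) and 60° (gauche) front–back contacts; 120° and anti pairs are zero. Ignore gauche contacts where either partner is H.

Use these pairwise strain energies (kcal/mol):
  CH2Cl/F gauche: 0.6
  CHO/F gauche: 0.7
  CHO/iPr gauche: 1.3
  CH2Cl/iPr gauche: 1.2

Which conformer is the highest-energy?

B

A (staggered): iPr(0°)/CHO(300°) gauche 1.3; F(120°)/CH2Cl(180°) gauche 0.6 → 1.9 kcal/mol.
B (staggered): iPr(0°)/CH2Cl(300°) gauche 1.2; iPr(0°)/CHO(60°) gauche 1.3; F(120°)/CHO(60°) gauche 0.7 → 3.2 kcal/mol.
C (staggered): iPr(0°)/CH2Cl(60°) gauche 1.2; F(120°)/CH2Cl(60°) gauche 0.6; F(120°)/CHO(180°) gauche 0.7 → 2.5 kcal/mol.
B has the highest total (3.2 kcal/mol).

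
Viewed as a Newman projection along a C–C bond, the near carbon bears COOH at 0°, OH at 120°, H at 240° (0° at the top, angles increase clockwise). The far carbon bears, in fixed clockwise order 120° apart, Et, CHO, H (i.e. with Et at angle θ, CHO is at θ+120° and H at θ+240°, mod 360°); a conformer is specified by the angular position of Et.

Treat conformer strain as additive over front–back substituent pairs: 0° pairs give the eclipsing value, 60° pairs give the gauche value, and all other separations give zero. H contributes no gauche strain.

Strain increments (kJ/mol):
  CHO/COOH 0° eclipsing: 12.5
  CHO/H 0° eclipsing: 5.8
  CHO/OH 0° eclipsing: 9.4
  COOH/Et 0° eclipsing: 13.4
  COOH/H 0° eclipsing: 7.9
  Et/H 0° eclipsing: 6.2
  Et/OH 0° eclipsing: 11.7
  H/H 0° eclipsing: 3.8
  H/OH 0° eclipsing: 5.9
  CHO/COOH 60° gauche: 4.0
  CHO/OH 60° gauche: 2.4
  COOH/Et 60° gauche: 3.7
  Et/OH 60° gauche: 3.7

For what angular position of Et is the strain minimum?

180°

Et at 0° (eclipsed): COOH(0°)/Et(0°) eclipsed 13.4; OH(120°)/CHO(120°) eclipsed 9.4; H(240°)/H(240°) eclipsed 3.8 → 26.6 kJ/mol.
Et at 60° (staggered): COOH(0°)/Et(60°) gauche 3.7; OH(120°)/Et(60°) gauche 3.7; OH(120°)/CHO(180°) gauche 2.4 → 9.8 kJ/mol.
Et at 120° (eclipsed): COOH(0°)/H(0°) eclipsed 7.9; OH(120°)/Et(120°) eclipsed 11.7; H(240°)/CHO(240°) eclipsed 5.8 → 25.4 kJ/mol.
Et at 180° (staggered): COOH(0°)/CHO(300°) gauche 4.0; OH(120°)/Et(180°) gauche 3.7 → 7.7 kJ/mol.
Et at 240° (eclipsed): COOH(0°)/CHO(0°) eclipsed 12.5; OH(120°)/H(120°) eclipsed 5.9; H(240°)/Et(240°) eclipsed 6.2 → 24.6 kJ/mol.
Et at 300° (staggered): COOH(0°)/Et(300°) gauche 3.7; COOH(0°)/CHO(60°) gauche 4.0; OH(120°)/CHO(60°) gauche 2.4 → 10.1 kJ/mol.
The minimum (7.7 kJ/mol) occurs with Et at 180°.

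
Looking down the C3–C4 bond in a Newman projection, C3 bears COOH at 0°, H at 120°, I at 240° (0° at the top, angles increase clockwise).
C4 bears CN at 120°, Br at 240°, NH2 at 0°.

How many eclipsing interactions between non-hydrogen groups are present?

Non-H eclipsing pairs: COOH(0°)/NH2(0°); I(240°)/Br(240°) — 2 interactions.

2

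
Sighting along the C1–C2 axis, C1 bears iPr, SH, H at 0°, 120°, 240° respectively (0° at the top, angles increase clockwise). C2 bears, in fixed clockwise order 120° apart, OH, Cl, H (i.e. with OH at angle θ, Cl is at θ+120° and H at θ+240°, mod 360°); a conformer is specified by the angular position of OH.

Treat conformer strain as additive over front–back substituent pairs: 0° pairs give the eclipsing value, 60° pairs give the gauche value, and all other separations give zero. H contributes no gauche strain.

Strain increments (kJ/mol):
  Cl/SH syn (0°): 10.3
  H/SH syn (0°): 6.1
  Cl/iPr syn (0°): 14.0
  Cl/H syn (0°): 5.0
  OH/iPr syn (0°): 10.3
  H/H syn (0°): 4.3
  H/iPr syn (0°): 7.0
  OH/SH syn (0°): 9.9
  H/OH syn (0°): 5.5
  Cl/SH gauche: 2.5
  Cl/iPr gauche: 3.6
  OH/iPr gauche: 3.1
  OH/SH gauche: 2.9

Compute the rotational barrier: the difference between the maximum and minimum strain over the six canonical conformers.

19.1 kJ/mol

OH at 0° (eclipsed): iPr(0°)/OH(0°) eclipsed 10.3; SH(120°)/Cl(120°) eclipsed 10.3; H(240°)/H(240°) eclipsed 4.3 → 24.9 kJ/mol.
OH at 60° (staggered): iPr(0°)/OH(60°) gauche 3.1; SH(120°)/OH(60°) gauche 2.9; SH(120°)/Cl(180°) gauche 2.5 → 8.5 kJ/mol.
OH at 120° (eclipsed): iPr(0°)/H(0°) eclipsed 7.0; SH(120°)/OH(120°) eclipsed 9.9; H(240°)/Cl(240°) eclipsed 5.0 → 21.9 kJ/mol.
OH at 180° (staggered): iPr(0°)/Cl(300°) gauche 3.6; SH(120°)/OH(180°) gauche 2.9 → 6.5 kJ/mol.
OH at 240° (eclipsed): iPr(0°)/Cl(0°) eclipsed 14.0; SH(120°)/H(120°) eclipsed 6.1; H(240°)/OH(240°) eclipsed 5.5 → 25.6 kJ/mol.
OH at 300° (staggered): iPr(0°)/OH(300°) gauche 3.1; iPr(0°)/Cl(60°) gauche 3.6; SH(120°)/Cl(60°) gauche 2.5 → 9.2 kJ/mol.
Max at 240° (25.6 kJ/mol), min at 180° (6.5 kJ/mol); barrier = 19.1 kJ/mol.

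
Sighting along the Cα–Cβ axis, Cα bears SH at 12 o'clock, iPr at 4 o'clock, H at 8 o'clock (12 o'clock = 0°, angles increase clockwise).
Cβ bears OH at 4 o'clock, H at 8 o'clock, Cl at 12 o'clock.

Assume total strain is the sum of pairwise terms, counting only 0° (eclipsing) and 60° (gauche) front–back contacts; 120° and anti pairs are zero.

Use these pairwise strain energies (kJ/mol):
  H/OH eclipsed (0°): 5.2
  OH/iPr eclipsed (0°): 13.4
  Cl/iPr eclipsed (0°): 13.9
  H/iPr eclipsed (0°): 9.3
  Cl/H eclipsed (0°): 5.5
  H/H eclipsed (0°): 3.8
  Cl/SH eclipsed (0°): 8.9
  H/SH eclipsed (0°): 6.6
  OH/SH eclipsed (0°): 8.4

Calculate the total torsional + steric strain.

26.1 kJ/mol

This conformer (eclipsed): SH(0°)/Cl(0°) eclipsed 8.9; iPr(120°)/OH(120°) eclipsed 13.4; H(240°)/H(240°) eclipsed 3.8 → 26.1 kJ/mol.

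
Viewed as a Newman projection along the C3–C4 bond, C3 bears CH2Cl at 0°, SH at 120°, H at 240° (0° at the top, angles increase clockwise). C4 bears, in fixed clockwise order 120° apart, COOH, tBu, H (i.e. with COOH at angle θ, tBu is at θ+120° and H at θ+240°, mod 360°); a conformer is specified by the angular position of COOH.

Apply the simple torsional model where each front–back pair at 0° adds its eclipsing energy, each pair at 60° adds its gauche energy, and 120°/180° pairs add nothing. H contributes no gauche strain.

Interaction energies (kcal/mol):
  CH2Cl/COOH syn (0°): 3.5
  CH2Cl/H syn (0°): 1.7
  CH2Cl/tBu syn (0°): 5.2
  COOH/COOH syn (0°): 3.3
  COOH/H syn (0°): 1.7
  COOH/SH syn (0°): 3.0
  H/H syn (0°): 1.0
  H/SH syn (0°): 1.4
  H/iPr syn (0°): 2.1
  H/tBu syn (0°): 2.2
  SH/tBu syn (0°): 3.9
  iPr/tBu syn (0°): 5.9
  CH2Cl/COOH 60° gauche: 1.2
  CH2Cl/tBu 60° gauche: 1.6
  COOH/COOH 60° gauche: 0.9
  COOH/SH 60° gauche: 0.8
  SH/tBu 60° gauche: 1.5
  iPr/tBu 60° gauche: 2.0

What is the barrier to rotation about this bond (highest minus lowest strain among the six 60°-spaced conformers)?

6.0 kcal/mol

COOH at 0° (eclipsed): CH2Cl(0°)/COOH(0°) eclipsed 3.5; SH(120°)/tBu(120°) eclipsed 3.9; H(240°)/H(240°) eclipsed 1.0 → 8.4 kcal/mol.
COOH at 60° (staggered): CH2Cl(0°)/COOH(60°) gauche 1.2; SH(120°)/COOH(60°) gauche 0.8; SH(120°)/tBu(180°) gauche 1.5 → 3.5 kcal/mol.
COOH at 120° (eclipsed): CH2Cl(0°)/H(0°) eclipsed 1.7; SH(120°)/COOH(120°) eclipsed 3.0; H(240°)/tBu(240°) eclipsed 2.2 → 6.9 kcal/mol.
COOH at 180° (staggered): CH2Cl(0°)/tBu(300°) gauche 1.6; SH(120°)/COOH(180°) gauche 0.8 → 2.4 kcal/mol.
COOH at 240° (eclipsed): CH2Cl(0°)/tBu(0°) eclipsed 5.2; SH(120°)/H(120°) eclipsed 1.4; H(240°)/COOH(240°) eclipsed 1.7 → 8.3 kcal/mol.
COOH at 300° (staggered): CH2Cl(0°)/COOH(300°) gauche 1.2; CH2Cl(0°)/tBu(60°) gauche 1.6; SH(120°)/tBu(60°) gauche 1.5 → 4.3 kcal/mol.
Max at 0° (8.4 kcal/mol), min at 180° (2.4 kcal/mol); barrier = 6.0 kcal/mol.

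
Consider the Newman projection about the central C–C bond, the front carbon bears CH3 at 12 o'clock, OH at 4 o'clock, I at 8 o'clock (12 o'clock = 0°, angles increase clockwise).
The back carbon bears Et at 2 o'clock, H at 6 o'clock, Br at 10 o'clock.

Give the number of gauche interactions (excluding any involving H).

4

Non-H gauche pairs: CH3(0°)/Et(60°); CH3(0°)/Br(300°); OH(120°)/Et(60°); I(240°)/Br(300°) — 4 interactions.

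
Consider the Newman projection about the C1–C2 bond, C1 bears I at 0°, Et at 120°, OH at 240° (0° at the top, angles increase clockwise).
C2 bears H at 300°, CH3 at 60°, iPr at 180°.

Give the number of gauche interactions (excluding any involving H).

Non-H gauche pairs: I(0°)/CH3(60°); Et(120°)/CH3(60°); Et(120°)/iPr(180°); OH(240°)/iPr(180°) — 4 interactions.

4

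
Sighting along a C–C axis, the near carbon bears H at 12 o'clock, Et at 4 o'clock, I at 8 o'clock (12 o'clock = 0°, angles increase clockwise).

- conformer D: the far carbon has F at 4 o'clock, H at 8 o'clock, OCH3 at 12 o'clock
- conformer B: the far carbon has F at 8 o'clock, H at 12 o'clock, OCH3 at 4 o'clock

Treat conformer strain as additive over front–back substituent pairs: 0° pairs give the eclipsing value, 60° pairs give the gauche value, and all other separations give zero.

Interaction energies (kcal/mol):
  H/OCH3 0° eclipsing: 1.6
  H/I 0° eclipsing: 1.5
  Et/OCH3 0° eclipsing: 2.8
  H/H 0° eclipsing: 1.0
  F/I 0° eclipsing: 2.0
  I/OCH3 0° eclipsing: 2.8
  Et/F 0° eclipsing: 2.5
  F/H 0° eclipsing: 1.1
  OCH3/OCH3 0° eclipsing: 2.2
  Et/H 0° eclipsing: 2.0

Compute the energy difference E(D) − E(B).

D (eclipsed): H(0°)/OCH3(0°) eclipsed 1.6; Et(120°)/F(120°) eclipsed 2.5; I(240°)/H(240°) eclipsed 1.5 → 5.6 kcal/mol.
B (eclipsed): H(0°)/H(0°) eclipsed 1.0; Et(120°)/OCH3(120°) eclipsed 2.8; I(240°)/F(240°) eclipsed 2.0 → 5.8 kcal/mol.
E(D) − E(B) = 5.6 − 5.8 = -0.2 kcal/mol.

-0.2 kcal/mol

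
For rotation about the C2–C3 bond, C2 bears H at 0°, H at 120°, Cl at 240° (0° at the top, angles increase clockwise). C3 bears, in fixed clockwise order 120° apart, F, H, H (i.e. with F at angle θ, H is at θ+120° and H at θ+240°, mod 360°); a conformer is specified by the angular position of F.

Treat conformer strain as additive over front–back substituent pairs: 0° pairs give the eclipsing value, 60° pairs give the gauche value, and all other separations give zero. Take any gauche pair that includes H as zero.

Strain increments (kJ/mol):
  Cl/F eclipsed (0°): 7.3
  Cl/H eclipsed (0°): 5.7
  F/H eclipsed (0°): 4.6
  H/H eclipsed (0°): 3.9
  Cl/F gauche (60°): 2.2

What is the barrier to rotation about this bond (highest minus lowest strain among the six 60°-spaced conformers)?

15.1 kJ/mol

F at 0° (eclipsed): H–F eclipsed, H–H eclipsed, Cl–H eclipsed; 4.6 + 3.9 + 5.7 = 14.2 kJ/mol.
F at 60° (staggered): no non-H gauche contacts → 0.0 kJ/mol.
F at 120° (eclipsed): H–H eclipsed, H–F eclipsed, Cl–H eclipsed; 3.9 + 4.6 + 5.7 = 14.2 kJ/mol.
F at 180° (staggered): Cl–F gauche; 2.2 = 2.2 kJ/mol.
F at 240° (eclipsed): H–H eclipsed, H–H eclipsed, Cl–F eclipsed; 3.9 + 3.9 + 7.3 = 15.1 kJ/mol.
F at 300° (staggered): Cl–F gauche; 2.2 = 2.2 kJ/mol.
Max at 240° (15.1 kJ/mol), min at 60° (0.0 kJ/mol); barrier = 15.1 kJ/mol.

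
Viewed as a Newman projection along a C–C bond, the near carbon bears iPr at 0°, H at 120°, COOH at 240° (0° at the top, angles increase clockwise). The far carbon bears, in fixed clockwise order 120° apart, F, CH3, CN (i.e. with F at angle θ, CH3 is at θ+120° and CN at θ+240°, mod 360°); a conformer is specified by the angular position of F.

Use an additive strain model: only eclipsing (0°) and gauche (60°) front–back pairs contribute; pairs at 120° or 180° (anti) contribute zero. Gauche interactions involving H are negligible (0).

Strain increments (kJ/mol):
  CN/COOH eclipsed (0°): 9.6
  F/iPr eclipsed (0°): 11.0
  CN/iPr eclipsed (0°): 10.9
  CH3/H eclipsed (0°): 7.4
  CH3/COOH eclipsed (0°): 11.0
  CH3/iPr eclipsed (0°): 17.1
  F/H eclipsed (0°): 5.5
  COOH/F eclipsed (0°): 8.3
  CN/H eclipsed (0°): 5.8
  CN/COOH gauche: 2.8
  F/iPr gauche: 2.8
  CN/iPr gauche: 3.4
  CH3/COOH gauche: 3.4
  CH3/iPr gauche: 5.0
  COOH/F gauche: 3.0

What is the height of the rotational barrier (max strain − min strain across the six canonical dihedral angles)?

F at 0° (eclipsed): iPr–F eclipsed, H–CH3 eclipsed, COOH–CN eclipsed; 11.0 + 7.4 + 9.6 = 28.0 kJ/mol.
F at 60° (staggered): iPr–F gauche, iPr–CN gauche, COOH–CH3 gauche, COOH–CN gauche; 2.8 + 3.4 + 3.4 + 2.8 = 12.4 kJ/mol.
F at 120° (eclipsed): iPr–CN eclipsed, H–F eclipsed, COOH–CH3 eclipsed; 10.9 + 5.5 + 11.0 = 27.4 kJ/mol.
F at 180° (staggered): iPr–CH3 gauche, iPr–CN gauche, COOH–F gauche, COOH–CH3 gauche; 5.0 + 3.4 + 3.0 + 3.4 = 14.8 kJ/mol.
F at 240° (eclipsed): iPr–CH3 eclipsed, H–CN eclipsed, COOH–F eclipsed; 17.1 + 5.8 + 8.3 = 31.2 kJ/mol.
F at 300° (staggered): iPr–F gauche, iPr–CH3 gauche, COOH–F gauche, COOH–CN gauche; 2.8 + 5.0 + 3.0 + 2.8 = 13.6 kJ/mol.
Max at 240° (31.2 kJ/mol), min at 60° (12.4 kJ/mol); barrier = 18.8 kJ/mol.

18.8 kJ/mol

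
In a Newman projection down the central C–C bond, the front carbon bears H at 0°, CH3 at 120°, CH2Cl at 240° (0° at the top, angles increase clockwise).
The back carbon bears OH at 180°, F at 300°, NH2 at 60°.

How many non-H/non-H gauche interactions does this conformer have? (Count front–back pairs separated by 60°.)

Non-H gauche pairs: CH3(120°)/OH(180°); CH3(120°)/NH2(60°); CH2Cl(240°)/OH(180°); CH2Cl(240°)/F(300°) — 4 interactions.

4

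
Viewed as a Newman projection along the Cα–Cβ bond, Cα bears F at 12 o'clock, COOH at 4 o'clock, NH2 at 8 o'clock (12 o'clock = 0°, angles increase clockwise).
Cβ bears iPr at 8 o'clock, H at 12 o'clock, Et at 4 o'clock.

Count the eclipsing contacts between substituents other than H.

Non-H eclipsing pairs: COOH(120°)/Et(120°); NH2(240°)/iPr(240°) — 2 interactions.

2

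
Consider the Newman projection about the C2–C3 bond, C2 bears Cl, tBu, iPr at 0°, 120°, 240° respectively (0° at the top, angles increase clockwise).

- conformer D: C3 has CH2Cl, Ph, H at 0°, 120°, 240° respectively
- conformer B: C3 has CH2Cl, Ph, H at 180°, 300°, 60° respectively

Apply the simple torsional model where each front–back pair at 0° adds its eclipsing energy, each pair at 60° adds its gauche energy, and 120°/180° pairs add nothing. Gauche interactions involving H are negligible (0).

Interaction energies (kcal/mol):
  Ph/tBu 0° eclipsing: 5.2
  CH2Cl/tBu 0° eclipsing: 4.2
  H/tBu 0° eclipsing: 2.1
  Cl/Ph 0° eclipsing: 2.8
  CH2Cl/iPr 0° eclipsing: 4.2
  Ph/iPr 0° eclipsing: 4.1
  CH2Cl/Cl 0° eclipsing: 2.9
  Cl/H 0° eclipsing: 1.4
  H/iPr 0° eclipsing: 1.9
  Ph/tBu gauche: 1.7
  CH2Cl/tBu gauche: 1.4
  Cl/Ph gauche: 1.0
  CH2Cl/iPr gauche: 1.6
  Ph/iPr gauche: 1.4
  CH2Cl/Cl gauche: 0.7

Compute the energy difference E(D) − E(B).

D (eclipsed): Cl(0°)/CH2Cl(0°) eclipsed 2.9; tBu(120°)/Ph(120°) eclipsed 5.2; iPr(240°)/H(240°) eclipsed 1.9 → 10.0 kcal/mol.
B (staggered): Cl(0°)/Ph(300°) gauche 1.0; tBu(120°)/CH2Cl(180°) gauche 1.4; iPr(240°)/CH2Cl(180°) gauche 1.6; iPr(240°)/Ph(300°) gauche 1.4 → 5.4 kcal/mol.
E(D) − E(B) = 10.0 − 5.4 = +4.6 kcal/mol.

+4.6 kcal/mol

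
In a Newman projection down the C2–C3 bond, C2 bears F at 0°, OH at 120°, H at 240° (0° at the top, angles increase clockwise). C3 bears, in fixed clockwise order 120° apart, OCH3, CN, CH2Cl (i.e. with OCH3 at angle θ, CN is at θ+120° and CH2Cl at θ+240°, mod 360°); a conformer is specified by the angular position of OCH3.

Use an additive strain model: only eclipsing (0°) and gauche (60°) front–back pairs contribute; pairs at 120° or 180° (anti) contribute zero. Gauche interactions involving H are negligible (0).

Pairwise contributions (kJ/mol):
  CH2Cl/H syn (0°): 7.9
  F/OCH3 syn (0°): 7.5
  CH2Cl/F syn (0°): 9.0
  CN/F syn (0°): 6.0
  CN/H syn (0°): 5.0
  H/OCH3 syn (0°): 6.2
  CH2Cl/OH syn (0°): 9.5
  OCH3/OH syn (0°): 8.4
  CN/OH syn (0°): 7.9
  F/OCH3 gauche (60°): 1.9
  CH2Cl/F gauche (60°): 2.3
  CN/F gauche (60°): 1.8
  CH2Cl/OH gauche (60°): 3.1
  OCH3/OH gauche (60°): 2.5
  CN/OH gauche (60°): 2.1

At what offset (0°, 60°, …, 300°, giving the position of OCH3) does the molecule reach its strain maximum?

OCH3 at 0° is eclipsed. F at 0° is eclipsed with OCH3 at 0° (7.5); OH at 120° is eclipsed with CN at 120° (7.9); H at 240° is eclipsed with CH2Cl at 240° (7.9). Total 23.3 kJ/mol.
OCH3 at 60° is staggered. F at 0° is gauche with OCH3 at 60° (1.9); F at 0° is gauche with CH2Cl at 300° (2.3); OH at 120° is gauche with OCH3 at 60° (2.5); OH at 120° is gauche with CN at 180° (2.1). Total 8.8 kJ/mol.
OCH3 at 120° is eclipsed. F at 0° is eclipsed with CH2Cl at 0° (9.0); OH at 120° is eclipsed with OCH3 at 120° (8.4); H at 240° is eclipsed with CN at 240° (5.0). Total 22.4 kJ/mol.
OCH3 at 180° is staggered. F at 0° is gauche with CN at 300° (1.8); F at 0° is gauche with CH2Cl at 60° (2.3); OH at 120° is gauche with OCH3 at 180° (2.5); OH at 120° is gauche with CH2Cl at 60° (3.1). Total 9.7 kJ/mol.
OCH3 at 240° is eclipsed. F at 0° is eclipsed with CN at 0° (6.0); OH at 120° is eclipsed with CH2Cl at 120° (9.5); H at 240° is eclipsed with OCH3 at 240° (6.2). Total 21.7 kJ/mol.
OCH3 at 300° is staggered. F at 0° is gauche with OCH3 at 300° (1.9); F at 0° is gauche with CN at 60° (1.8); OH at 120° is gauche with CN at 60° (2.1); OH at 120° is gauche with CH2Cl at 180° (3.1). Total 8.9 kJ/mol.
The maximum (23.3 kJ/mol) occurs with OCH3 at 0°.

0°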